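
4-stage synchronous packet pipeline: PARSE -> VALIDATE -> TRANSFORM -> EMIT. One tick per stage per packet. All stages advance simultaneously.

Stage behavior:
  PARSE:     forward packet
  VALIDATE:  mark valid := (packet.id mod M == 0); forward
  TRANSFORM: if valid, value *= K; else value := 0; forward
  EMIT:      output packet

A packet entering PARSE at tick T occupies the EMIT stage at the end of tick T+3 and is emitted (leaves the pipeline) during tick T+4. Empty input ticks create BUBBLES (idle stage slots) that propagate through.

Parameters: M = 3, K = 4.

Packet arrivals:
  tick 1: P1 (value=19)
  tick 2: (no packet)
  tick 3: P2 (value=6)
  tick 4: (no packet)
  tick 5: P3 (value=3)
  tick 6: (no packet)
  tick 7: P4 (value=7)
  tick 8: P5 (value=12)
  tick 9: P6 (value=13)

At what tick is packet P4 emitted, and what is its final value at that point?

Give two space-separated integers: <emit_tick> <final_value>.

Answer: 11 0

Derivation:
Tick 1: [PARSE:P1(v=19,ok=F), VALIDATE:-, TRANSFORM:-, EMIT:-] out:-; in:P1
Tick 2: [PARSE:-, VALIDATE:P1(v=19,ok=F), TRANSFORM:-, EMIT:-] out:-; in:-
Tick 3: [PARSE:P2(v=6,ok=F), VALIDATE:-, TRANSFORM:P1(v=0,ok=F), EMIT:-] out:-; in:P2
Tick 4: [PARSE:-, VALIDATE:P2(v=6,ok=F), TRANSFORM:-, EMIT:P1(v=0,ok=F)] out:-; in:-
Tick 5: [PARSE:P3(v=3,ok=F), VALIDATE:-, TRANSFORM:P2(v=0,ok=F), EMIT:-] out:P1(v=0); in:P3
Tick 6: [PARSE:-, VALIDATE:P3(v=3,ok=T), TRANSFORM:-, EMIT:P2(v=0,ok=F)] out:-; in:-
Tick 7: [PARSE:P4(v=7,ok=F), VALIDATE:-, TRANSFORM:P3(v=12,ok=T), EMIT:-] out:P2(v=0); in:P4
Tick 8: [PARSE:P5(v=12,ok=F), VALIDATE:P4(v=7,ok=F), TRANSFORM:-, EMIT:P3(v=12,ok=T)] out:-; in:P5
Tick 9: [PARSE:P6(v=13,ok=F), VALIDATE:P5(v=12,ok=F), TRANSFORM:P4(v=0,ok=F), EMIT:-] out:P3(v=12); in:P6
Tick 10: [PARSE:-, VALIDATE:P6(v=13,ok=T), TRANSFORM:P5(v=0,ok=F), EMIT:P4(v=0,ok=F)] out:-; in:-
Tick 11: [PARSE:-, VALIDATE:-, TRANSFORM:P6(v=52,ok=T), EMIT:P5(v=0,ok=F)] out:P4(v=0); in:-
Tick 12: [PARSE:-, VALIDATE:-, TRANSFORM:-, EMIT:P6(v=52,ok=T)] out:P5(v=0); in:-
Tick 13: [PARSE:-, VALIDATE:-, TRANSFORM:-, EMIT:-] out:P6(v=52); in:-
P4: arrives tick 7, valid=False (id=4, id%3=1), emit tick 11, final value 0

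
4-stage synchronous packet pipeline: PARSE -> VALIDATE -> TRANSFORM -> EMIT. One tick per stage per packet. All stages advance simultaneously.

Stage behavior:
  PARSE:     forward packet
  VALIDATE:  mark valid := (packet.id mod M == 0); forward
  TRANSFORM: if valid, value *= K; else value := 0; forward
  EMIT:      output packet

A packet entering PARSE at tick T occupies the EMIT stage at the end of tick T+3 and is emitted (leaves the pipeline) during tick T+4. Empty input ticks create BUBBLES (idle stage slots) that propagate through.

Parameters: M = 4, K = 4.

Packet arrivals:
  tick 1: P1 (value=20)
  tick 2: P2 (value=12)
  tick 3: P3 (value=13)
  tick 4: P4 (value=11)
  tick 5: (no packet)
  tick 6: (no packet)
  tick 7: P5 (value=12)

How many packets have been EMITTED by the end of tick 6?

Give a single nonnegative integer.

Tick 1: [PARSE:P1(v=20,ok=F), VALIDATE:-, TRANSFORM:-, EMIT:-] out:-; in:P1
Tick 2: [PARSE:P2(v=12,ok=F), VALIDATE:P1(v=20,ok=F), TRANSFORM:-, EMIT:-] out:-; in:P2
Tick 3: [PARSE:P3(v=13,ok=F), VALIDATE:P2(v=12,ok=F), TRANSFORM:P1(v=0,ok=F), EMIT:-] out:-; in:P3
Tick 4: [PARSE:P4(v=11,ok=F), VALIDATE:P3(v=13,ok=F), TRANSFORM:P2(v=0,ok=F), EMIT:P1(v=0,ok=F)] out:-; in:P4
Tick 5: [PARSE:-, VALIDATE:P4(v=11,ok=T), TRANSFORM:P3(v=0,ok=F), EMIT:P2(v=0,ok=F)] out:P1(v=0); in:-
Tick 6: [PARSE:-, VALIDATE:-, TRANSFORM:P4(v=44,ok=T), EMIT:P3(v=0,ok=F)] out:P2(v=0); in:-
Emitted by tick 6: ['P1', 'P2']

Answer: 2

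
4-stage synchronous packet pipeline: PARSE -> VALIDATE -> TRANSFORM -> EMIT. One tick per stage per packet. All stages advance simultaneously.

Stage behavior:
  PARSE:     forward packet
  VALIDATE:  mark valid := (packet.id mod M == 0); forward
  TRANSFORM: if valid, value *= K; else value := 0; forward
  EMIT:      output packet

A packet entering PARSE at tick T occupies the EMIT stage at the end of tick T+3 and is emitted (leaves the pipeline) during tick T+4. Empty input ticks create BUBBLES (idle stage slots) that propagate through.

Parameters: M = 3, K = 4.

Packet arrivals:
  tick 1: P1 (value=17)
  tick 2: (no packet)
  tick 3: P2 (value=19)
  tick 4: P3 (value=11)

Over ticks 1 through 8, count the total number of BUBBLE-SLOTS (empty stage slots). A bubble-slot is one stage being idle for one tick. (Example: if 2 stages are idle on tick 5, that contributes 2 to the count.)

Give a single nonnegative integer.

Answer: 20

Derivation:
Tick 1: [PARSE:P1(v=17,ok=F), VALIDATE:-, TRANSFORM:-, EMIT:-] out:-; bubbles=3
Tick 2: [PARSE:-, VALIDATE:P1(v=17,ok=F), TRANSFORM:-, EMIT:-] out:-; bubbles=3
Tick 3: [PARSE:P2(v=19,ok=F), VALIDATE:-, TRANSFORM:P1(v=0,ok=F), EMIT:-] out:-; bubbles=2
Tick 4: [PARSE:P3(v=11,ok=F), VALIDATE:P2(v=19,ok=F), TRANSFORM:-, EMIT:P1(v=0,ok=F)] out:-; bubbles=1
Tick 5: [PARSE:-, VALIDATE:P3(v=11,ok=T), TRANSFORM:P2(v=0,ok=F), EMIT:-] out:P1(v=0); bubbles=2
Tick 6: [PARSE:-, VALIDATE:-, TRANSFORM:P3(v=44,ok=T), EMIT:P2(v=0,ok=F)] out:-; bubbles=2
Tick 7: [PARSE:-, VALIDATE:-, TRANSFORM:-, EMIT:P3(v=44,ok=T)] out:P2(v=0); bubbles=3
Tick 8: [PARSE:-, VALIDATE:-, TRANSFORM:-, EMIT:-] out:P3(v=44); bubbles=4
Total bubble-slots: 20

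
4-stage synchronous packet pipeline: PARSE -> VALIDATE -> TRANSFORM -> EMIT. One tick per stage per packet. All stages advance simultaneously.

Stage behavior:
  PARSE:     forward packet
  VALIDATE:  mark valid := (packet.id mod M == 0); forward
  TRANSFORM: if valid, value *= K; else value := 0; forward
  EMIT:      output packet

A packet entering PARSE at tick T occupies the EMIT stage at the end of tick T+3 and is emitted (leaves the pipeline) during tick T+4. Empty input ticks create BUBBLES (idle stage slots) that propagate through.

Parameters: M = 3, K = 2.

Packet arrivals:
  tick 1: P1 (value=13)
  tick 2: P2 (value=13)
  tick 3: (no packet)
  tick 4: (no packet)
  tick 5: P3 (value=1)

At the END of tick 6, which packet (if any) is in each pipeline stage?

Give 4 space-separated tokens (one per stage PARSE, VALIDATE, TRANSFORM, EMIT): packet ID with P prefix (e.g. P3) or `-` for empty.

Answer: - P3 - -

Derivation:
Tick 1: [PARSE:P1(v=13,ok=F), VALIDATE:-, TRANSFORM:-, EMIT:-] out:-; in:P1
Tick 2: [PARSE:P2(v=13,ok=F), VALIDATE:P1(v=13,ok=F), TRANSFORM:-, EMIT:-] out:-; in:P2
Tick 3: [PARSE:-, VALIDATE:P2(v=13,ok=F), TRANSFORM:P1(v=0,ok=F), EMIT:-] out:-; in:-
Tick 4: [PARSE:-, VALIDATE:-, TRANSFORM:P2(v=0,ok=F), EMIT:P1(v=0,ok=F)] out:-; in:-
Tick 5: [PARSE:P3(v=1,ok=F), VALIDATE:-, TRANSFORM:-, EMIT:P2(v=0,ok=F)] out:P1(v=0); in:P3
Tick 6: [PARSE:-, VALIDATE:P3(v=1,ok=T), TRANSFORM:-, EMIT:-] out:P2(v=0); in:-
At end of tick 6: ['-', 'P3', '-', '-']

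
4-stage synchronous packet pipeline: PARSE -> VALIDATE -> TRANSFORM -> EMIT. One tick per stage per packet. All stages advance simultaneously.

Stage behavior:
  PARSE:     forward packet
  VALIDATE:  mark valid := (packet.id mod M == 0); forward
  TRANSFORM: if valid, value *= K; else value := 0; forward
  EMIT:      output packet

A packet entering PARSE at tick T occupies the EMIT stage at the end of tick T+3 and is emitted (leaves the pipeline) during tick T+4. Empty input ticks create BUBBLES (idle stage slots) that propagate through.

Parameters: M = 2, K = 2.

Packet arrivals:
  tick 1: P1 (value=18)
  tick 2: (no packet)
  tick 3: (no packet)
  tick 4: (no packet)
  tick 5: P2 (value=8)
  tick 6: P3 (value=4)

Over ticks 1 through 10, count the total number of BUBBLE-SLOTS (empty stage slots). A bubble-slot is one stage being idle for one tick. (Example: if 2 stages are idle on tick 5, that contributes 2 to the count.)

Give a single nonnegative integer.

Answer: 28

Derivation:
Tick 1: [PARSE:P1(v=18,ok=F), VALIDATE:-, TRANSFORM:-, EMIT:-] out:-; bubbles=3
Tick 2: [PARSE:-, VALIDATE:P1(v=18,ok=F), TRANSFORM:-, EMIT:-] out:-; bubbles=3
Tick 3: [PARSE:-, VALIDATE:-, TRANSFORM:P1(v=0,ok=F), EMIT:-] out:-; bubbles=3
Tick 4: [PARSE:-, VALIDATE:-, TRANSFORM:-, EMIT:P1(v=0,ok=F)] out:-; bubbles=3
Tick 5: [PARSE:P2(v=8,ok=F), VALIDATE:-, TRANSFORM:-, EMIT:-] out:P1(v=0); bubbles=3
Tick 6: [PARSE:P3(v=4,ok=F), VALIDATE:P2(v=8,ok=T), TRANSFORM:-, EMIT:-] out:-; bubbles=2
Tick 7: [PARSE:-, VALIDATE:P3(v=4,ok=F), TRANSFORM:P2(v=16,ok=T), EMIT:-] out:-; bubbles=2
Tick 8: [PARSE:-, VALIDATE:-, TRANSFORM:P3(v=0,ok=F), EMIT:P2(v=16,ok=T)] out:-; bubbles=2
Tick 9: [PARSE:-, VALIDATE:-, TRANSFORM:-, EMIT:P3(v=0,ok=F)] out:P2(v=16); bubbles=3
Tick 10: [PARSE:-, VALIDATE:-, TRANSFORM:-, EMIT:-] out:P3(v=0); bubbles=4
Total bubble-slots: 28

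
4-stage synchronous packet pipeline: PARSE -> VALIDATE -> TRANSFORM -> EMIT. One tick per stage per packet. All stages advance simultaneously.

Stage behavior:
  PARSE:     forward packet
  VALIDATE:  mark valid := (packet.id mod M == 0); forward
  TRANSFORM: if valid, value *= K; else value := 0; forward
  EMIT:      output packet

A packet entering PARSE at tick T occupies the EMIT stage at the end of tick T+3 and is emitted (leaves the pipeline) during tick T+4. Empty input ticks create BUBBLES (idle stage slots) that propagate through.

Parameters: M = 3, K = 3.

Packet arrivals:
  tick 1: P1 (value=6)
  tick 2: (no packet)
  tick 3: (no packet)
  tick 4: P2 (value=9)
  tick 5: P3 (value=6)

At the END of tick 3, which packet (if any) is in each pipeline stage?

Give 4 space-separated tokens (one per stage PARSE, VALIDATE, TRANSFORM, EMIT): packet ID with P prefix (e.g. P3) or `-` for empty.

Answer: - - P1 -

Derivation:
Tick 1: [PARSE:P1(v=6,ok=F), VALIDATE:-, TRANSFORM:-, EMIT:-] out:-; in:P1
Tick 2: [PARSE:-, VALIDATE:P1(v=6,ok=F), TRANSFORM:-, EMIT:-] out:-; in:-
Tick 3: [PARSE:-, VALIDATE:-, TRANSFORM:P1(v=0,ok=F), EMIT:-] out:-; in:-
At end of tick 3: ['-', '-', 'P1', '-']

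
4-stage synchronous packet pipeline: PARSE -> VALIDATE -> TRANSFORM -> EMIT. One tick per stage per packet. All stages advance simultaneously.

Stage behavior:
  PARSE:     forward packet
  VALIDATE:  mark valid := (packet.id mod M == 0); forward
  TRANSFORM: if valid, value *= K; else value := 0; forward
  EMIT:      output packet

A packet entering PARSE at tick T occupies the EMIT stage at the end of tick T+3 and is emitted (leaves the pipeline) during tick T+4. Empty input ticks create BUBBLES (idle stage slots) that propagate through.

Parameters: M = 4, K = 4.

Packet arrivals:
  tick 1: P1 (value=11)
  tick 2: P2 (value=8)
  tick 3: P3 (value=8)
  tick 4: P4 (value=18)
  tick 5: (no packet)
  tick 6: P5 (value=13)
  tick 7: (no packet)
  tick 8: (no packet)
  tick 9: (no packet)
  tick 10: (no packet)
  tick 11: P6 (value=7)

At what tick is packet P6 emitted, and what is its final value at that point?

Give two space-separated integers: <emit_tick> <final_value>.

Tick 1: [PARSE:P1(v=11,ok=F), VALIDATE:-, TRANSFORM:-, EMIT:-] out:-; in:P1
Tick 2: [PARSE:P2(v=8,ok=F), VALIDATE:P1(v=11,ok=F), TRANSFORM:-, EMIT:-] out:-; in:P2
Tick 3: [PARSE:P3(v=8,ok=F), VALIDATE:P2(v=8,ok=F), TRANSFORM:P1(v=0,ok=F), EMIT:-] out:-; in:P3
Tick 4: [PARSE:P4(v=18,ok=F), VALIDATE:P3(v=8,ok=F), TRANSFORM:P2(v=0,ok=F), EMIT:P1(v=0,ok=F)] out:-; in:P4
Tick 5: [PARSE:-, VALIDATE:P4(v=18,ok=T), TRANSFORM:P3(v=0,ok=F), EMIT:P2(v=0,ok=F)] out:P1(v=0); in:-
Tick 6: [PARSE:P5(v=13,ok=F), VALIDATE:-, TRANSFORM:P4(v=72,ok=T), EMIT:P3(v=0,ok=F)] out:P2(v=0); in:P5
Tick 7: [PARSE:-, VALIDATE:P5(v=13,ok=F), TRANSFORM:-, EMIT:P4(v=72,ok=T)] out:P3(v=0); in:-
Tick 8: [PARSE:-, VALIDATE:-, TRANSFORM:P5(v=0,ok=F), EMIT:-] out:P4(v=72); in:-
Tick 9: [PARSE:-, VALIDATE:-, TRANSFORM:-, EMIT:P5(v=0,ok=F)] out:-; in:-
Tick 10: [PARSE:-, VALIDATE:-, TRANSFORM:-, EMIT:-] out:P5(v=0); in:-
Tick 11: [PARSE:P6(v=7,ok=F), VALIDATE:-, TRANSFORM:-, EMIT:-] out:-; in:P6
Tick 12: [PARSE:-, VALIDATE:P6(v=7,ok=F), TRANSFORM:-, EMIT:-] out:-; in:-
Tick 13: [PARSE:-, VALIDATE:-, TRANSFORM:P6(v=0,ok=F), EMIT:-] out:-; in:-
Tick 14: [PARSE:-, VALIDATE:-, TRANSFORM:-, EMIT:P6(v=0,ok=F)] out:-; in:-
Tick 15: [PARSE:-, VALIDATE:-, TRANSFORM:-, EMIT:-] out:P6(v=0); in:-
P6: arrives tick 11, valid=False (id=6, id%4=2), emit tick 15, final value 0

Answer: 15 0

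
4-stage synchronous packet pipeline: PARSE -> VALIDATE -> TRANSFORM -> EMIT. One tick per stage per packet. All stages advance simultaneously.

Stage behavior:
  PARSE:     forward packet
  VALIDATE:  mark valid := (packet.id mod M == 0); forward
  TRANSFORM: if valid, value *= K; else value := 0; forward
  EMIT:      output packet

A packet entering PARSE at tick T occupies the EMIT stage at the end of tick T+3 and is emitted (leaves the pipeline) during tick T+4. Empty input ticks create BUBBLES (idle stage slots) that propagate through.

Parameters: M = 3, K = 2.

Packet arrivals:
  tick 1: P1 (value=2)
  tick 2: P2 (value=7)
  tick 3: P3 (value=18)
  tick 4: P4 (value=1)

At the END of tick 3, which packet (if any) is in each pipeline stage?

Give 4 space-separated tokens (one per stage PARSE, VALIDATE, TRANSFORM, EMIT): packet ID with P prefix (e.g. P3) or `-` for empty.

Tick 1: [PARSE:P1(v=2,ok=F), VALIDATE:-, TRANSFORM:-, EMIT:-] out:-; in:P1
Tick 2: [PARSE:P2(v=7,ok=F), VALIDATE:P1(v=2,ok=F), TRANSFORM:-, EMIT:-] out:-; in:P2
Tick 3: [PARSE:P3(v=18,ok=F), VALIDATE:P2(v=7,ok=F), TRANSFORM:P1(v=0,ok=F), EMIT:-] out:-; in:P3
At end of tick 3: ['P3', 'P2', 'P1', '-']

Answer: P3 P2 P1 -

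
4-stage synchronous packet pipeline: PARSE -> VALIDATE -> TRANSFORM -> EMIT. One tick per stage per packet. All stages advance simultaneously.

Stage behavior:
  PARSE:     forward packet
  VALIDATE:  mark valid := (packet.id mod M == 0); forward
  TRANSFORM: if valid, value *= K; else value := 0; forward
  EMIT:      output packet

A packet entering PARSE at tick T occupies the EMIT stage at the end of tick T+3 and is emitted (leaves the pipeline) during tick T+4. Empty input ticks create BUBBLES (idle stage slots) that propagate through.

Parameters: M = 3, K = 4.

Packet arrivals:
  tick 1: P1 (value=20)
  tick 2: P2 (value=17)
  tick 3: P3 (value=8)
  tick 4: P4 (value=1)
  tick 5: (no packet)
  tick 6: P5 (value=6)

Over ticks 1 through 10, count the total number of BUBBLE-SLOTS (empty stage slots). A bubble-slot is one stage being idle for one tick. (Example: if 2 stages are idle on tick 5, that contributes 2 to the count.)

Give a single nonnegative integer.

Answer: 20

Derivation:
Tick 1: [PARSE:P1(v=20,ok=F), VALIDATE:-, TRANSFORM:-, EMIT:-] out:-; bubbles=3
Tick 2: [PARSE:P2(v=17,ok=F), VALIDATE:P1(v=20,ok=F), TRANSFORM:-, EMIT:-] out:-; bubbles=2
Tick 3: [PARSE:P3(v=8,ok=F), VALIDATE:P2(v=17,ok=F), TRANSFORM:P1(v=0,ok=F), EMIT:-] out:-; bubbles=1
Tick 4: [PARSE:P4(v=1,ok=F), VALIDATE:P3(v=8,ok=T), TRANSFORM:P2(v=0,ok=F), EMIT:P1(v=0,ok=F)] out:-; bubbles=0
Tick 5: [PARSE:-, VALIDATE:P4(v=1,ok=F), TRANSFORM:P3(v=32,ok=T), EMIT:P2(v=0,ok=F)] out:P1(v=0); bubbles=1
Tick 6: [PARSE:P5(v=6,ok=F), VALIDATE:-, TRANSFORM:P4(v=0,ok=F), EMIT:P3(v=32,ok=T)] out:P2(v=0); bubbles=1
Tick 7: [PARSE:-, VALIDATE:P5(v=6,ok=F), TRANSFORM:-, EMIT:P4(v=0,ok=F)] out:P3(v=32); bubbles=2
Tick 8: [PARSE:-, VALIDATE:-, TRANSFORM:P5(v=0,ok=F), EMIT:-] out:P4(v=0); bubbles=3
Tick 9: [PARSE:-, VALIDATE:-, TRANSFORM:-, EMIT:P5(v=0,ok=F)] out:-; bubbles=3
Tick 10: [PARSE:-, VALIDATE:-, TRANSFORM:-, EMIT:-] out:P5(v=0); bubbles=4
Total bubble-slots: 20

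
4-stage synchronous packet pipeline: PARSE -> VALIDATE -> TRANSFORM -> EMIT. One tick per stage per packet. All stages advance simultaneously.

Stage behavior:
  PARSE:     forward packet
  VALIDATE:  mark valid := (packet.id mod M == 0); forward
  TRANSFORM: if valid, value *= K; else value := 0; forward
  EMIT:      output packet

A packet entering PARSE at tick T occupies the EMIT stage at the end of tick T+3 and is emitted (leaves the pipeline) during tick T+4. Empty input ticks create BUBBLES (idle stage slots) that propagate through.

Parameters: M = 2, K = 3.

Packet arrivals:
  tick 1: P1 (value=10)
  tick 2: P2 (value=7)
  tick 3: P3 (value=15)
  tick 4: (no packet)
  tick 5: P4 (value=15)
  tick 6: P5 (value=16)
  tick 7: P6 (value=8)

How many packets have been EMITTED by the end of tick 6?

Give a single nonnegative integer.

Answer: 2

Derivation:
Tick 1: [PARSE:P1(v=10,ok=F), VALIDATE:-, TRANSFORM:-, EMIT:-] out:-; in:P1
Tick 2: [PARSE:P2(v=7,ok=F), VALIDATE:P1(v=10,ok=F), TRANSFORM:-, EMIT:-] out:-; in:P2
Tick 3: [PARSE:P3(v=15,ok=F), VALIDATE:P2(v=7,ok=T), TRANSFORM:P1(v=0,ok=F), EMIT:-] out:-; in:P3
Tick 4: [PARSE:-, VALIDATE:P3(v=15,ok=F), TRANSFORM:P2(v=21,ok=T), EMIT:P1(v=0,ok=F)] out:-; in:-
Tick 5: [PARSE:P4(v=15,ok=F), VALIDATE:-, TRANSFORM:P3(v=0,ok=F), EMIT:P2(v=21,ok=T)] out:P1(v=0); in:P4
Tick 6: [PARSE:P5(v=16,ok=F), VALIDATE:P4(v=15,ok=T), TRANSFORM:-, EMIT:P3(v=0,ok=F)] out:P2(v=21); in:P5
Emitted by tick 6: ['P1', 'P2']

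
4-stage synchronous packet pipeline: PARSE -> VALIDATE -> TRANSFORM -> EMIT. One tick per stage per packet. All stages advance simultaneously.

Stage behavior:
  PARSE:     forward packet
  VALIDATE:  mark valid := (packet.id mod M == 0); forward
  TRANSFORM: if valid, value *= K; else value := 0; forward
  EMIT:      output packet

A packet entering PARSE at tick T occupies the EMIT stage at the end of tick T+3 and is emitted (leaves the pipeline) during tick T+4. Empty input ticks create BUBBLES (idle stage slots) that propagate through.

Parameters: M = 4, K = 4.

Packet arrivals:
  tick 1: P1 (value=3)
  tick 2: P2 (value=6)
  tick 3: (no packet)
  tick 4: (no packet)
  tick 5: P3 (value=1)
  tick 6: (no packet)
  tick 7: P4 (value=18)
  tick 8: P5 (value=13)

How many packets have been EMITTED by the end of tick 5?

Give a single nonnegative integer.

Answer: 1

Derivation:
Tick 1: [PARSE:P1(v=3,ok=F), VALIDATE:-, TRANSFORM:-, EMIT:-] out:-; in:P1
Tick 2: [PARSE:P2(v=6,ok=F), VALIDATE:P1(v=3,ok=F), TRANSFORM:-, EMIT:-] out:-; in:P2
Tick 3: [PARSE:-, VALIDATE:P2(v=6,ok=F), TRANSFORM:P1(v=0,ok=F), EMIT:-] out:-; in:-
Tick 4: [PARSE:-, VALIDATE:-, TRANSFORM:P2(v=0,ok=F), EMIT:P1(v=0,ok=F)] out:-; in:-
Tick 5: [PARSE:P3(v=1,ok=F), VALIDATE:-, TRANSFORM:-, EMIT:P2(v=0,ok=F)] out:P1(v=0); in:P3
Emitted by tick 5: ['P1']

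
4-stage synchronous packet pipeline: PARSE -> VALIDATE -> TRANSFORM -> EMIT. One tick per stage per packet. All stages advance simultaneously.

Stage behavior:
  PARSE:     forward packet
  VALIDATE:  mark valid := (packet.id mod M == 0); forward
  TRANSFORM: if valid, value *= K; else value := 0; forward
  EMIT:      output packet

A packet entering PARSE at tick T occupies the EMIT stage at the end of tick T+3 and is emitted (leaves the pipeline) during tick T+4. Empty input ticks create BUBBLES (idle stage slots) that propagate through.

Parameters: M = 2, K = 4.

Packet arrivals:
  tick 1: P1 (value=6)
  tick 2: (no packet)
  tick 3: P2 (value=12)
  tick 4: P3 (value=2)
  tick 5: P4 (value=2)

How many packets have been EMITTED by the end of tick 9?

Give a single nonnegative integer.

Answer: 4

Derivation:
Tick 1: [PARSE:P1(v=6,ok=F), VALIDATE:-, TRANSFORM:-, EMIT:-] out:-; in:P1
Tick 2: [PARSE:-, VALIDATE:P1(v=6,ok=F), TRANSFORM:-, EMIT:-] out:-; in:-
Tick 3: [PARSE:P2(v=12,ok=F), VALIDATE:-, TRANSFORM:P1(v=0,ok=F), EMIT:-] out:-; in:P2
Tick 4: [PARSE:P3(v=2,ok=F), VALIDATE:P2(v=12,ok=T), TRANSFORM:-, EMIT:P1(v=0,ok=F)] out:-; in:P3
Tick 5: [PARSE:P4(v=2,ok=F), VALIDATE:P3(v=2,ok=F), TRANSFORM:P2(v=48,ok=T), EMIT:-] out:P1(v=0); in:P4
Tick 6: [PARSE:-, VALIDATE:P4(v=2,ok=T), TRANSFORM:P3(v=0,ok=F), EMIT:P2(v=48,ok=T)] out:-; in:-
Tick 7: [PARSE:-, VALIDATE:-, TRANSFORM:P4(v=8,ok=T), EMIT:P3(v=0,ok=F)] out:P2(v=48); in:-
Tick 8: [PARSE:-, VALIDATE:-, TRANSFORM:-, EMIT:P4(v=8,ok=T)] out:P3(v=0); in:-
Tick 9: [PARSE:-, VALIDATE:-, TRANSFORM:-, EMIT:-] out:P4(v=8); in:-
Emitted by tick 9: ['P1', 'P2', 'P3', 'P4']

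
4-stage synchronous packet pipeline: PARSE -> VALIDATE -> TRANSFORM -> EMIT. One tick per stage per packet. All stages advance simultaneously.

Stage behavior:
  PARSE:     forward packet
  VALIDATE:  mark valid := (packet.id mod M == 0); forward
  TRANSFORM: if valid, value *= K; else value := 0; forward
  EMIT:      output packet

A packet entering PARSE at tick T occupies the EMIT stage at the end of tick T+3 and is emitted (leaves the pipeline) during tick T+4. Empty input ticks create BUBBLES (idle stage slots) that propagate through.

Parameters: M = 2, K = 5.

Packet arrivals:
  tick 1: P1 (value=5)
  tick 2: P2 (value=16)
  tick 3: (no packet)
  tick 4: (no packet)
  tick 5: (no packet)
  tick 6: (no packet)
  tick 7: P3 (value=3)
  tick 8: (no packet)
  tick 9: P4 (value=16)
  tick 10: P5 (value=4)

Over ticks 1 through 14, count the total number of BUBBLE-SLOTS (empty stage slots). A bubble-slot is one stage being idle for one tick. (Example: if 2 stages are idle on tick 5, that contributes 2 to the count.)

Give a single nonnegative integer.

Answer: 36

Derivation:
Tick 1: [PARSE:P1(v=5,ok=F), VALIDATE:-, TRANSFORM:-, EMIT:-] out:-; bubbles=3
Tick 2: [PARSE:P2(v=16,ok=F), VALIDATE:P1(v=5,ok=F), TRANSFORM:-, EMIT:-] out:-; bubbles=2
Tick 3: [PARSE:-, VALIDATE:P2(v=16,ok=T), TRANSFORM:P1(v=0,ok=F), EMIT:-] out:-; bubbles=2
Tick 4: [PARSE:-, VALIDATE:-, TRANSFORM:P2(v=80,ok=T), EMIT:P1(v=0,ok=F)] out:-; bubbles=2
Tick 5: [PARSE:-, VALIDATE:-, TRANSFORM:-, EMIT:P2(v=80,ok=T)] out:P1(v=0); bubbles=3
Tick 6: [PARSE:-, VALIDATE:-, TRANSFORM:-, EMIT:-] out:P2(v=80); bubbles=4
Tick 7: [PARSE:P3(v=3,ok=F), VALIDATE:-, TRANSFORM:-, EMIT:-] out:-; bubbles=3
Tick 8: [PARSE:-, VALIDATE:P3(v=3,ok=F), TRANSFORM:-, EMIT:-] out:-; bubbles=3
Tick 9: [PARSE:P4(v=16,ok=F), VALIDATE:-, TRANSFORM:P3(v=0,ok=F), EMIT:-] out:-; bubbles=2
Tick 10: [PARSE:P5(v=4,ok=F), VALIDATE:P4(v=16,ok=T), TRANSFORM:-, EMIT:P3(v=0,ok=F)] out:-; bubbles=1
Tick 11: [PARSE:-, VALIDATE:P5(v=4,ok=F), TRANSFORM:P4(v=80,ok=T), EMIT:-] out:P3(v=0); bubbles=2
Tick 12: [PARSE:-, VALIDATE:-, TRANSFORM:P5(v=0,ok=F), EMIT:P4(v=80,ok=T)] out:-; bubbles=2
Tick 13: [PARSE:-, VALIDATE:-, TRANSFORM:-, EMIT:P5(v=0,ok=F)] out:P4(v=80); bubbles=3
Tick 14: [PARSE:-, VALIDATE:-, TRANSFORM:-, EMIT:-] out:P5(v=0); bubbles=4
Total bubble-slots: 36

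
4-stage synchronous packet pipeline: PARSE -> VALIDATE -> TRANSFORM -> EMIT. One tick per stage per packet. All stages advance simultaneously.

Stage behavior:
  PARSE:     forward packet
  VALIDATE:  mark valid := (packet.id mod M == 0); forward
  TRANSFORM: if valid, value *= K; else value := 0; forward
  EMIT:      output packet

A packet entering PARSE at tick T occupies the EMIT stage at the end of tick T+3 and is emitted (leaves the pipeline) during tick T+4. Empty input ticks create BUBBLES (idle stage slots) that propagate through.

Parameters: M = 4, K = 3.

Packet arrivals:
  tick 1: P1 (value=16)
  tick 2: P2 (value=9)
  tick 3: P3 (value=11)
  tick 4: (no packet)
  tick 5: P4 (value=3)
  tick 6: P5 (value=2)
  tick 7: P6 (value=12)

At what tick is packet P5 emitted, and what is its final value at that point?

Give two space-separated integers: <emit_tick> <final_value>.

Tick 1: [PARSE:P1(v=16,ok=F), VALIDATE:-, TRANSFORM:-, EMIT:-] out:-; in:P1
Tick 2: [PARSE:P2(v=9,ok=F), VALIDATE:P1(v=16,ok=F), TRANSFORM:-, EMIT:-] out:-; in:P2
Tick 3: [PARSE:P3(v=11,ok=F), VALIDATE:P2(v=9,ok=F), TRANSFORM:P1(v=0,ok=F), EMIT:-] out:-; in:P3
Tick 4: [PARSE:-, VALIDATE:P3(v=11,ok=F), TRANSFORM:P2(v=0,ok=F), EMIT:P1(v=0,ok=F)] out:-; in:-
Tick 5: [PARSE:P4(v=3,ok=F), VALIDATE:-, TRANSFORM:P3(v=0,ok=F), EMIT:P2(v=0,ok=F)] out:P1(v=0); in:P4
Tick 6: [PARSE:P5(v=2,ok=F), VALIDATE:P4(v=3,ok=T), TRANSFORM:-, EMIT:P3(v=0,ok=F)] out:P2(v=0); in:P5
Tick 7: [PARSE:P6(v=12,ok=F), VALIDATE:P5(v=2,ok=F), TRANSFORM:P4(v=9,ok=T), EMIT:-] out:P3(v=0); in:P6
Tick 8: [PARSE:-, VALIDATE:P6(v=12,ok=F), TRANSFORM:P5(v=0,ok=F), EMIT:P4(v=9,ok=T)] out:-; in:-
Tick 9: [PARSE:-, VALIDATE:-, TRANSFORM:P6(v=0,ok=F), EMIT:P5(v=0,ok=F)] out:P4(v=9); in:-
Tick 10: [PARSE:-, VALIDATE:-, TRANSFORM:-, EMIT:P6(v=0,ok=F)] out:P5(v=0); in:-
Tick 11: [PARSE:-, VALIDATE:-, TRANSFORM:-, EMIT:-] out:P6(v=0); in:-
P5: arrives tick 6, valid=False (id=5, id%4=1), emit tick 10, final value 0

Answer: 10 0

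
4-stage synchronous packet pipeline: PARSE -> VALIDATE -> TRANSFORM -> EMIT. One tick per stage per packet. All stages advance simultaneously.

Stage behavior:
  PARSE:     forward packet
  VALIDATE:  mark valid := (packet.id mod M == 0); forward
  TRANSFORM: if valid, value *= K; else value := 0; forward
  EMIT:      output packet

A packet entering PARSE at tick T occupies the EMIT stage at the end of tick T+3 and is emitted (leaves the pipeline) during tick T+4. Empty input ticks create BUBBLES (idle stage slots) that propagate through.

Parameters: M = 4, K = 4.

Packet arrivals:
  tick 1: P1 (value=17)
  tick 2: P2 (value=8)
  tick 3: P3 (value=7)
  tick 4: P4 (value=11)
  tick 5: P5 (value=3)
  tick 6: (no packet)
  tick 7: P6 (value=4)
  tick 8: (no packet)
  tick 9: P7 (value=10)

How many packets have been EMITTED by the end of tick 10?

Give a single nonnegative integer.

Answer: 5

Derivation:
Tick 1: [PARSE:P1(v=17,ok=F), VALIDATE:-, TRANSFORM:-, EMIT:-] out:-; in:P1
Tick 2: [PARSE:P2(v=8,ok=F), VALIDATE:P1(v=17,ok=F), TRANSFORM:-, EMIT:-] out:-; in:P2
Tick 3: [PARSE:P3(v=7,ok=F), VALIDATE:P2(v=8,ok=F), TRANSFORM:P1(v=0,ok=F), EMIT:-] out:-; in:P3
Tick 4: [PARSE:P4(v=11,ok=F), VALIDATE:P3(v=7,ok=F), TRANSFORM:P2(v=0,ok=F), EMIT:P1(v=0,ok=F)] out:-; in:P4
Tick 5: [PARSE:P5(v=3,ok=F), VALIDATE:P4(v=11,ok=T), TRANSFORM:P3(v=0,ok=F), EMIT:P2(v=0,ok=F)] out:P1(v=0); in:P5
Tick 6: [PARSE:-, VALIDATE:P5(v=3,ok=F), TRANSFORM:P4(v=44,ok=T), EMIT:P3(v=0,ok=F)] out:P2(v=0); in:-
Tick 7: [PARSE:P6(v=4,ok=F), VALIDATE:-, TRANSFORM:P5(v=0,ok=F), EMIT:P4(v=44,ok=T)] out:P3(v=0); in:P6
Tick 8: [PARSE:-, VALIDATE:P6(v=4,ok=F), TRANSFORM:-, EMIT:P5(v=0,ok=F)] out:P4(v=44); in:-
Tick 9: [PARSE:P7(v=10,ok=F), VALIDATE:-, TRANSFORM:P6(v=0,ok=F), EMIT:-] out:P5(v=0); in:P7
Tick 10: [PARSE:-, VALIDATE:P7(v=10,ok=F), TRANSFORM:-, EMIT:P6(v=0,ok=F)] out:-; in:-
Emitted by tick 10: ['P1', 'P2', 'P3', 'P4', 'P5']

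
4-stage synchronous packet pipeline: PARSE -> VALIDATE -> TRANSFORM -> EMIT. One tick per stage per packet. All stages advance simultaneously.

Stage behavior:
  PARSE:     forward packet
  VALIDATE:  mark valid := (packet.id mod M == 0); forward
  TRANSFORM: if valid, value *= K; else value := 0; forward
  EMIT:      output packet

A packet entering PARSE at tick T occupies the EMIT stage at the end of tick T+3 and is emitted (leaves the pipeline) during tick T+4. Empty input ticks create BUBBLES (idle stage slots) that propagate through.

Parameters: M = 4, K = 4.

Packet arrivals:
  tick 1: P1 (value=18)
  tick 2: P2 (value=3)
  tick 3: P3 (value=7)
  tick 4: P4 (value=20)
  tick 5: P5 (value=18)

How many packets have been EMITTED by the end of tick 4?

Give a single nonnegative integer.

Answer: 0

Derivation:
Tick 1: [PARSE:P1(v=18,ok=F), VALIDATE:-, TRANSFORM:-, EMIT:-] out:-; in:P1
Tick 2: [PARSE:P2(v=3,ok=F), VALIDATE:P1(v=18,ok=F), TRANSFORM:-, EMIT:-] out:-; in:P2
Tick 3: [PARSE:P3(v=7,ok=F), VALIDATE:P2(v=3,ok=F), TRANSFORM:P1(v=0,ok=F), EMIT:-] out:-; in:P3
Tick 4: [PARSE:P4(v=20,ok=F), VALIDATE:P3(v=7,ok=F), TRANSFORM:P2(v=0,ok=F), EMIT:P1(v=0,ok=F)] out:-; in:P4
Emitted by tick 4: []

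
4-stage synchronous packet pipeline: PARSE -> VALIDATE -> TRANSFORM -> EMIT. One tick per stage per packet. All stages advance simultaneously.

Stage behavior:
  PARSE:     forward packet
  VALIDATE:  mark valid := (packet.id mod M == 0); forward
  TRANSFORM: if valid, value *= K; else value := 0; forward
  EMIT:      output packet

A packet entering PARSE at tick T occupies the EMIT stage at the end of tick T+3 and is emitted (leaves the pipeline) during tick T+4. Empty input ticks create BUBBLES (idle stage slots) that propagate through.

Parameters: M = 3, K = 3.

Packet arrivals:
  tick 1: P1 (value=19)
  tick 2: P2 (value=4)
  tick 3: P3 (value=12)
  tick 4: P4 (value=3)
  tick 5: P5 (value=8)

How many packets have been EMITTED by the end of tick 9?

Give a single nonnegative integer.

Tick 1: [PARSE:P1(v=19,ok=F), VALIDATE:-, TRANSFORM:-, EMIT:-] out:-; in:P1
Tick 2: [PARSE:P2(v=4,ok=F), VALIDATE:P1(v=19,ok=F), TRANSFORM:-, EMIT:-] out:-; in:P2
Tick 3: [PARSE:P3(v=12,ok=F), VALIDATE:P2(v=4,ok=F), TRANSFORM:P1(v=0,ok=F), EMIT:-] out:-; in:P3
Tick 4: [PARSE:P4(v=3,ok=F), VALIDATE:P3(v=12,ok=T), TRANSFORM:P2(v=0,ok=F), EMIT:P1(v=0,ok=F)] out:-; in:P4
Tick 5: [PARSE:P5(v=8,ok=F), VALIDATE:P4(v=3,ok=F), TRANSFORM:P3(v=36,ok=T), EMIT:P2(v=0,ok=F)] out:P1(v=0); in:P5
Tick 6: [PARSE:-, VALIDATE:P5(v=8,ok=F), TRANSFORM:P4(v=0,ok=F), EMIT:P3(v=36,ok=T)] out:P2(v=0); in:-
Tick 7: [PARSE:-, VALIDATE:-, TRANSFORM:P5(v=0,ok=F), EMIT:P4(v=0,ok=F)] out:P3(v=36); in:-
Tick 8: [PARSE:-, VALIDATE:-, TRANSFORM:-, EMIT:P5(v=0,ok=F)] out:P4(v=0); in:-
Tick 9: [PARSE:-, VALIDATE:-, TRANSFORM:-, EMIT:-] out:P5(v=0); in:-
Emitted by tick 9: ['P1', 'P2', 'P3', 'P4', 'P5']

Answer: 5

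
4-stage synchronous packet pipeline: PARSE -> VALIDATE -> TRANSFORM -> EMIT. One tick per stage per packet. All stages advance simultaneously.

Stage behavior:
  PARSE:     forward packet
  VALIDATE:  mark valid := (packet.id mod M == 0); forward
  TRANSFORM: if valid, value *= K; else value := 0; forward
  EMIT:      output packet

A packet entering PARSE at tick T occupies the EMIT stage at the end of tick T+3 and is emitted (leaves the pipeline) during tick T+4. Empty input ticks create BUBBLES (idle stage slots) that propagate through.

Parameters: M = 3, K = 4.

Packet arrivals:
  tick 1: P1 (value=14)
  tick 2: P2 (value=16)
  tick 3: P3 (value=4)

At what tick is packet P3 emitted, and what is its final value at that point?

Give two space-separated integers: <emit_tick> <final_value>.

Answer: 7 16

Derivation:
Tick 1: [PARSE:P1(v=14,ok=F), VALIDATE:-, TRANSFORM:-, EMIT:-] out:-; in:P1
Tick 2: [PARSE:P2(v=16,ok=F), VALIDATE:P1(v=14,ok=F), TRANSFORM:-, EMIT:-] out:-; in:P2
Tick 3: [PARSE:P3(v=4,ok=F), VALIDATE:P2(v=16,ok=F), TRANSFORM:P1(v=0,ok=F), EMIT:-] out:-; in:P3
Tick 4: [PARSE:-, VALIDATE:P3(v=4,ok=T), TRANSFORM:P2(v=0,ok=F), EMIT:P1(v=0,ok=F)] out:-; in:-
Tick 5: [PARSE:-, VALIDATE:-, TRANSFORM:P3(v=16,ok=T), EMIT:P2(v=0,ok=F)] out:P1(v=0); in:-
Tick 6: [PARSE:-, VALIDATE:-, TRANSFORM:-, EMIT:P3(v=16,ok=T)] out:P2(v=0); in:-
Tick 7: [PARSE:-, VALIDATE:-, TRANSFORM:-, EMIT:-] out:P3(v=16); in:-
P3: arrives tick 3, valid=True (id=3, id%3=0), emit tick 7, final value 16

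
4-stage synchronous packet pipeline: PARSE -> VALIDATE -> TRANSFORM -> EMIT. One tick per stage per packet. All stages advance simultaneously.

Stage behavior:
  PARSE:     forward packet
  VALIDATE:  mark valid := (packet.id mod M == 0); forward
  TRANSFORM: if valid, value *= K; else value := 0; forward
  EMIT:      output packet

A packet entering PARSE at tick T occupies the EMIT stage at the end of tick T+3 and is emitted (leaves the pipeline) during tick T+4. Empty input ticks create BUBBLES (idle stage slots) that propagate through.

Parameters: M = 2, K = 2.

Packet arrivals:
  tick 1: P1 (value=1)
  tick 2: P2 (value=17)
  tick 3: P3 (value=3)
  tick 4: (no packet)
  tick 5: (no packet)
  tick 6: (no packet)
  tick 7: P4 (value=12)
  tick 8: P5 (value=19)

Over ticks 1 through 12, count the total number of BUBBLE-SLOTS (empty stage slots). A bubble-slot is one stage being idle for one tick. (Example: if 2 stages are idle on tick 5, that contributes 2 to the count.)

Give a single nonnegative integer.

Tick 1: [PARSE:P1(v=1,ok=F), VALIDATE:-, TRANSFORM:-, EMIT:-] out:-; bubbles=3
Tick 2: [PARSE:P2(v=17,ok=F), VALIDATE:P1(v=1,ok=F), TRANSFORM:-, EMIT:-] out:-; bubbles=2
Tick 3: [PARSE:P3(v=3,ok=F), VALIDATE:P2(v=17,ok=T), TRANSFORM:P1(v=0,ok=F), EMIT:-] out:-; bubbles=1
Tick 4: [PARSE:-, VALIDATE:P3(v=3,ok=F), TRANSFORM:P2(v=34,ok=T), EMIT:P1(v=0,ok=F)] out:-; bubbles=1
Tick 5: [PARSE:-, VALIDATE:-, TRANSFORM:P3(v=0,ok=F), EMIT:P2(v=34,ok=T)] out:P1(v=0); bubbles=2
Tick 6: [PARSE:-, VALIDATE:-, TRANSFORM:-, EMIT:P3(v=0,ok=F)] out:P2(v=34); bubbles=3
Tick 7: [PARSE:P4(v=12,ok=F), VALIDATE:-, TRANSFORM:-, EMIT:-] out:P3(v=0); bubbles=3
Tick 8: [PARSE:P5(v=19,ok=F), VALIDATE:P4(v=12,ok=T), TRANSFORM:-, EMIT:-] out:-; bubbles=2
Tick 9: [PARSE:-, VALIDATE:P5(v=19,ok=F), TRANSFORM:P4(v=24,ok=T), EMIT:-] out:-; bubbles=2
Tick 10: [PARSE:-, VALIDATE:-, TRANSFORM:P5(v=0,ok=F), EMIT:P4(v=24,ok=T)] out:-; bubbles=2
Tick 11: [PARSE:-, VALIDATE:-, TRANSFORM:-, EMIT:P5(v=0,ok=F)] out:P4(v=24); bubbles=3
Tick 12: [PARSE:-, VALIDATE:-, TRANSFORM:-, EMIT:-] out:P5(v=0); bubbles=4
Total bubble-slots: 28

Answer: 28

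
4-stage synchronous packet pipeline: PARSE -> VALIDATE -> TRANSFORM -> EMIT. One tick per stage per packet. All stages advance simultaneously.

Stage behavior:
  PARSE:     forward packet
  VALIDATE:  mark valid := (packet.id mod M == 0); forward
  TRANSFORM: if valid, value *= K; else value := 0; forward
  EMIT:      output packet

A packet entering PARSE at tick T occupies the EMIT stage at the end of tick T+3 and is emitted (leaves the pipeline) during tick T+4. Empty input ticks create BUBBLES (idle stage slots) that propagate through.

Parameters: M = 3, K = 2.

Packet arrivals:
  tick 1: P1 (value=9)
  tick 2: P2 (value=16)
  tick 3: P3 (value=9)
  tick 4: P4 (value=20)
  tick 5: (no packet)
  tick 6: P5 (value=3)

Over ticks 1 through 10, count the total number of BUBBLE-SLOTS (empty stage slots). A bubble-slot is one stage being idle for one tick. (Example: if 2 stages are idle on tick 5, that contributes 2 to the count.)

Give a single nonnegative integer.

Tick 1: [PARSE:P1(v=9,ok=F), VALIDATE:-, TRANSFORM:-, EMIT:-] out:-; bubbles=3
Tick 2: [PARSE:P2(v=16,ok=F), VALIDATE:P1(v=9,ok=F), TRANSFORM:-, EMIT:-] out:-; bubbles=2
Tick 3: [PARSE:P3(v=9,ok=F), VALIDATE:P2(v=16,ok=F), TRANSFORM:P1(v=0,ok=F), EMIT:-] out:-; bubbles=1
Tick 4: [PARSE:P4(v=20,ok=F), VALIDATE:P3(v=9,ok=T), TRANSFORM:P2(v=0,ok=F), EMIT:P1(v=0,ok=F)] out:-; bubbles=0
Tick 5: [PARSE:-, VALIDATE:P4(v=20,ok=F), TRANSFORM:P3(v=18,ok=T), EMIT:P2(v=0,ok=F)] out:P1(v=0); bubbles=1
Tick 6: [PARSE:P5(v=3,ok=F), VALIDATE:-, TRANSFORM:P4(v=0,ok=F), EMIT:P3(v=18,ok=T)] out:P2(v=0); bubbles=1
Tick 7: [PARSE:-, VALIDATE:P5(v=3,ok=F), TRANSFORM:-, EMIT:P4(v=0,ok=F)] out:P3(v=18); bubbles=2
Tick 8: [PARSE:-, VALIDATE:-, TRANSFORM:P5(v=0,ok=F), EMIT:-] out:P4(v=0); bubbles=3
Tick 9: [PARSE:-, VALIDATE:-, TRANSFORM:-, EMIT:P5(v=0,ok=F)] out:-; bubbles=3
Tick 10: [PARSE:-, VALIDATE:-, TRANSFORM:-, EMIT:-] out:P5(v=0); bubbles=4
Total bubble-slots: 20

Answer: 20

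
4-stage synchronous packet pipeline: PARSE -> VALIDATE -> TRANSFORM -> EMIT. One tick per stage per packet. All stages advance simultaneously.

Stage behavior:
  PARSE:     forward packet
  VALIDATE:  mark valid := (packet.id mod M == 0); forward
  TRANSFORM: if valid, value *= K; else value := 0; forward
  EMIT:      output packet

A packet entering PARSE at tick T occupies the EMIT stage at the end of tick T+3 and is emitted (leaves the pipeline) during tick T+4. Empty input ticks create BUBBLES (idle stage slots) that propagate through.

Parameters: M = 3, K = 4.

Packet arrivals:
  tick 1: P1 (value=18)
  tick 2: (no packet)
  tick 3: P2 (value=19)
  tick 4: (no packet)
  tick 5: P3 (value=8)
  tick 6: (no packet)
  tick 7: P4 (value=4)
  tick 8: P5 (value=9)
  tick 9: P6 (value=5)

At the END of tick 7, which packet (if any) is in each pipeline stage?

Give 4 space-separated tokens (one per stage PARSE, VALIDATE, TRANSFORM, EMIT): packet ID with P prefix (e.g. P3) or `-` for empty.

Tick 1: [PARSE:P1(v=18,ok=F), VALIDATE:-, TRANSFORM:-, EMIT:-] out:-; in:P1
Tick 2: [PARSE:-, VALIDATE:P1(v=18,ok=F), TRANSFORM:-, EMIT:-] out:-; in:-
Tick 3: [PARSE:P2(v=19,ok=F), VALIDATE:-, TRANSFORM:P1(v=0,ok=F), EMIT:-] out:-; in:P2
Tick 4: [PARSE:-, VALIDATE:P2(v=19,ok=F), TRANSFORM:-, EMIT:P1(v=0,ok=F)] out:-; in:-
Tick 5: [PARSE:P3(v=8,ok=F), VALIDATE:-, TRANSFORM:P2(v=0,ok=F), EMIT:-] out:P1(v=0); in:P3
Tick 6: [PARSE:-, VALIDATE:P3(v=8,ok=T), TRANSFORM:-, EMIT:P2(v=0,ok=F)] out:-; in:-
Tick 7: [PARSE:P4(v=4,ok=F), VALIDATE:-, TRANSFORM:P3(v=32,ok=T), EMIT:-] out:P2(v=0); in:P4
At end of tick 7: ['P4', '-', 'P3', '-']

Answer: P4 - P3 -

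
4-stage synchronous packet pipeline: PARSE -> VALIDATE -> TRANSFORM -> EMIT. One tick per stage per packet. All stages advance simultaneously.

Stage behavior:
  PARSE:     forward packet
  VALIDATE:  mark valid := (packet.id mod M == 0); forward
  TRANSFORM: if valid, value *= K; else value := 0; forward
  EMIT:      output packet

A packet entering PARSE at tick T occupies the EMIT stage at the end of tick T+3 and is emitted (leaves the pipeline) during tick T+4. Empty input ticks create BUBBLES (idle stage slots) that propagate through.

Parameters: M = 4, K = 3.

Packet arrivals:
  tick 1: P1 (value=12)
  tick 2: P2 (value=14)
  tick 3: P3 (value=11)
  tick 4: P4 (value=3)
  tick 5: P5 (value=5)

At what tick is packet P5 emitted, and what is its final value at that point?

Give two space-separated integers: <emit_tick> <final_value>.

Answer: 9 0

Derivation:
Tick 1: [PARSE:P1(v=12,ok=F), VALIDATE:-, TRANSFORM:-, EMIT:-] out:-; in:P1
Tick 2: [PARSE:P2(v=14,ok=F), VALIDATE:P1(v=12,ok=F), TRANSFORM:-, EMIT:-] out:-; in:P2
Tick 3: [PARSE:P3(v=11,ok=F), VALIDATE:P2(v=14,ok=F), TRANSFORM:P1(v=0,ok=F), EMIT:-] out:-; in:P3
Tick 4: [PARSE:P4(v=3,ok=F), VALIDATE:P3(v=11,ok=F), TRANSFORM:P2(v=0,ok=F), EMIT:P1(v=0,ok=F)] out:-; in:P4
Tick 5: [PARSE:P5(v=5,ok=F), VALIDATE:P4(v=3,ok=T), TRANSFORM:P3(v=0,ok=F), EMIT:P2(v=0,ok=F)] out:P1(v=0); in:P5
Tick 6: [PARSE:-, VALIDATE:P5(v=5,ok=F), TRANSFORM:P4(v=9,ok=T), EMIT:P3(v=0,ok=F)] out:P2(v=0); in:-
Tick 7: [PARSE:-, VALIDATE:-, TRANSFORM:P5(v=0,ok=F), EMIT:P4(v=9,ok=T)] out:P3(v=0); in:-
Tick 8: [PARSE:-, VALIDATE:-, TRANSFORM:-, EMIT:P5(v=0,ok=F)] out:P4(v=9); in:-
Tick 9: [PARSE:-, VALIDATE:-, TRANSFORM:-, EMIT:-] out:P5(v=0); in:-
P5: arrives tick 5, valid=False (id=5, id%4=1), emit tick 9, final value 0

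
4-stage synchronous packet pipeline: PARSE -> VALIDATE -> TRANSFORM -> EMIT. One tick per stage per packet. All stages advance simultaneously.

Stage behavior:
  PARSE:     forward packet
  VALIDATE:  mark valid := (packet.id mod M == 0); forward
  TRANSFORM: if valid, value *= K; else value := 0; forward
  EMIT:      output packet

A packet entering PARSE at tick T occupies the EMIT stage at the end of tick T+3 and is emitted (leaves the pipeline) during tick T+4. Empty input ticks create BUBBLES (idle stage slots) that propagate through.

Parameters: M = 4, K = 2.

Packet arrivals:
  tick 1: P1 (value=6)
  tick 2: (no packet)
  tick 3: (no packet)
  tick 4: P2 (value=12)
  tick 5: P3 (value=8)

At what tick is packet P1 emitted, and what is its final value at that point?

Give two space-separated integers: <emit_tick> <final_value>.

Tick 1: [PARSE:P1(v=6,ok=F), VALIDATE:-, TRANSFORM:-, EMIT:-] out:-; in:P1
Tick 2: [PARSE:-, VALIDATE:P1(v=6,ok=F), TRANSFORM:-, EMIT:-] out:-; in:-
Tick 3: [PARSE:-, VALIDATE:-, TRANSFORM:P1(v=0,ok=F), EMIT:-] out:-; in:-
Tick 4: [PARSE:P2(v=12,ok=F), VALIDATE:-, TRANSFORM:-, EMIT:P1(v=0,ok=F)] out:-; in:P2
Tick 5: [PARSE:P3(v=8,ok=F), VALIDATE:P2(v=12,ok=F), TRANSFORM:-, EMIT:-] out:P1(v=0); in:P3
Tick 6: [PARSE:-, VALIDATE:P3(v=8,ok=F), TRANSFORM:P2(v=0,ok=F), EMIT:-] out:-; in:-
Tick 7: [PARSE:-, VALIDATE:-, TRANSFORM:P3(v=0,ok=F), EMIT:P2(v=0,ok=F)] out:-; in:-
Tick 8: [PARSE:-, VALIDATE:-, TRANSFORM:-, EMIT:P3(v=0,ok=F)] out:P2(v=0); in:-
Tick 9: [PARSE:-, VALIDATE:-, TRANSFORM:-, EMIT:-] out:P3(v=0); in:-
P1: arrives tick 1, valid=False (id=1, id%4=1), emit tick 5, final value 0

Answer: 5 0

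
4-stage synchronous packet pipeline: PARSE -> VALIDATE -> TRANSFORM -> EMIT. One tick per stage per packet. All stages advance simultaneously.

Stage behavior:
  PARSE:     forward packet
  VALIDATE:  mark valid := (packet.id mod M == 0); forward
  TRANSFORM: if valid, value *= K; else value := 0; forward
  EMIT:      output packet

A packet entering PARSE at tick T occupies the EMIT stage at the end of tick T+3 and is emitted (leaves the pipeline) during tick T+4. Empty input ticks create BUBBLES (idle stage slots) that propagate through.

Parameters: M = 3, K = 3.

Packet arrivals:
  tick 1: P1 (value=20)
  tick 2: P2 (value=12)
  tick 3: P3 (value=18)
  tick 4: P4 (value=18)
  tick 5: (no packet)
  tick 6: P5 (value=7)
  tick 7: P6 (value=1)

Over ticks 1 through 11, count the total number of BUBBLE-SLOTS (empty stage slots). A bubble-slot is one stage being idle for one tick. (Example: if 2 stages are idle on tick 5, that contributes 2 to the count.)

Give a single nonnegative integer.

Answer: 20

Derivation:
Tick 1: [PARSE:P1(v=20,ok=F), VALIDATE:-, TRANSFORM:-, EMIT:-] out:-; bubbles=3
Tick 2: [PARSE:P2(v=12,ok=F), VALIDATE:P1(v=20,ok=F), TRANSFORM:-, EMIT:-] out:-; bubbles=2
Tick 3: [PARSE:P3(v=18,ok=F), VALIDATE:P2(v=12,ok=F), TRANSFORM:P1(v=0,ok=F), EMIT:-] out:-; bubbles=1
Tick 4: [PARSE:P4(v=18,ok=F), VALIDATE:P3(v=18,ok=T), TRANSFORM:P2(v=0,ok=F), EMIT:P1(v=0,ok=F)] out:-; bubbles=0
Tick 5: [PARSE:-, VALIDATE:P4(v=18,ok=F), TRANSFORM:P3(v=54,ok=T), EMIT:P2(v=0,ok=F)] out:P1(v=0); bubbles=1
Tick 6: [PARSE:P5(v=7,ok=F), VALIDATE:-, TRANSFORM:P4(v=0,ok=F), EMIT:P3(v=54,ok=T)] out:P2(v=0); bubbles=1
Tick 7: [PARSE:P6(v=1,ok=F), VALIDATE:P5(v=7,ok=F), TRANSFORM:-, EMIT:P4(v=0,ok=F)] out:P3(v=54); bubbles=1
Tick 8: [PARSE:-, VALIDATE:P6(v=1,ok=T), TRANSFORM:P5(v=0,ok=F), EMIT:-] out:P4(v=0); bubbles=2
Tick 9: [PARSE:-, VALIDATE:-, TRANSFORM:P6(v=3,ok=T), EMIT:P5(v=0,ok=F)] out:-; bubbles=2
Tick 10: [PARSE:-, VALIDATE:-, TRANSFORM:-, EMIT:P6(v=3,ok=T)] out:P5(v=0); bubbles=3
Tick 11: [PARSE:-, VALIDATE:-, TRANSFORM:-, EMIT:-] out:P6(v=3); bubbles=4
Total bubble-slots: 20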